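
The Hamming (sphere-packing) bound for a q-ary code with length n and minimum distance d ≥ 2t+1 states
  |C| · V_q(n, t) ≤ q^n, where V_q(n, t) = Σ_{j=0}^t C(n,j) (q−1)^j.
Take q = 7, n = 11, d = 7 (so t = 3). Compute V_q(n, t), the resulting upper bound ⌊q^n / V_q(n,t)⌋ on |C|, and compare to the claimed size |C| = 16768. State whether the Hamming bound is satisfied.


V_q(n, t) = 37687, q^n = 1977326743, Hamming bound = 52467, |C| = 16768 ≤ bound (satisfied).

Step 1: Compute V_q(n, t) = Σ_{j=0}^3 C(n, j) (q−1)^j.
  j = 0: C(11,0)·(6)^0 = 1·1 = 1.
  j = 1: C(11,1)·(6)^1 = 11·6 = 66.
  j = 2: C(11,2)·(6)^2 = 55·36 = 1980.
  j = 3: C(11,3)·(6)^3 = 165·216 = 35640.
  V_q(n, t) = 1 + 66 + 1980 + 35640 = 37687.
Step 2: q^n = 7^11 = 1977326743.
Step 3: Hamming bound ⌊q^n / V_q(n,t)⌋ = ⌊1977326743/37687⌋ = 52467.
Step 4: Compare |C| = 16768 to 52467: satisfied.
The claimed |C| lies below the Hamming bound.


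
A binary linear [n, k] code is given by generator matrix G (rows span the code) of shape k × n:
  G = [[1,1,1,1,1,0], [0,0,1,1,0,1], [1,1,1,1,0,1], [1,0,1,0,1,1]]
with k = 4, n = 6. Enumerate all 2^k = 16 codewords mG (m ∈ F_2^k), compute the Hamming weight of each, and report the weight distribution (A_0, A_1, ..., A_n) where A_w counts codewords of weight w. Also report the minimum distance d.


Weight distribution: A_0 = 1, A_2 = 4, A_3 = 6, A_4 = 3, A_5 = 2. Minimum distance d = 2.

Enumerate all 2^4 = 16 messages m ∈ F_2^4.
For each, compute codeword c = mG in F_2^6, then tally its weight.
  m = 0000 → c = 000000, weight = 0.
  m = 1000 → c = 111110, weight = 5.
  m = 0100 → c = 001101, weight = 3.
  m = 1100 → c = 110011, weight = 4.
  m = 0010 → c = 111101, weight = 5.
  m = 1010 → c = 000011, weight = 2.
  m = 0110 → c = 110000, weight = 2.
  m = 1110 → c = 001110, weight = 3.
  m = 0001 → c = 101011, weight = 4.
  m = 1001 → c = 010101, weight = 3.
  m = 0101 → c = 100110, weight = 3.
  m = 1101 → c = 011000, weight = 2.
  m = 0011 → c = 010110, weight = 3.
  m = 1011 → c = 101000, weight = 2.
  m = 0111 → c = 011011, weight = 4.
  m = 1111 → c = 100101, weight = 3.
Tally weights:
  weight 0: 1 codewords.
  weight 2: 4 codewords.
  weight 3: 6 codewords.
  weight 4: 3 codewords.
  weight 5: 2 codewords.
Minimum distance d = smallest w > 0 with A_w > 0 = 2.
Sanity: Σ A_w = 16 = 2^4 = 16 ✓.


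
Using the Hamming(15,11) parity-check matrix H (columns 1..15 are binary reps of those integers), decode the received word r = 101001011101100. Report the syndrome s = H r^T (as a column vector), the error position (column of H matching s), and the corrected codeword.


s = (1, 1, 1, 0)^T, error position = 14, corrected codeword c = 101001011101110

Compute s = H r^T mod 2 one row at a time:
  s_1 = 1 + 1 + 1 + 0 + 1 + 1 + 0 + 0 = 5 ≡ 1 (mod 2).
  s_2 = 0 + 0 + 1 + 0 + 1 + 1 + 0 + 0 = 3 ≡ 1 (mod 2).
  s_3 = 0 + 1 + 1 + 0 + 1 + 0 + 0 + 0 = 3 ≡ 1 (mod 2).
  s_4 = 1 + 1 + 0 + 0 + 1 + 0 + 1 + 0 = 4 ≡ 0 (mod 2).
s = (1, 1, 1, 0)^T — this equals column 14 of H (binary 1110), so error is at position 14.
Correct: flip bit 14 of r = 101001011101100 to get c = 101001011101110.


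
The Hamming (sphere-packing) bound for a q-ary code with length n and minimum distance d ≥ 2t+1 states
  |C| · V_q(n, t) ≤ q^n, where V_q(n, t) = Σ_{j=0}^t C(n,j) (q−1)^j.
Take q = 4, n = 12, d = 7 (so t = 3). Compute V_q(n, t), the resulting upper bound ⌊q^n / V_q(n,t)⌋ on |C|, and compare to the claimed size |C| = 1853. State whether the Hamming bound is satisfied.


V_q(n, t) = 6571, q^n = 16777216, Hamming bound = 2553, |C| = 1853 ≤ bound (satisfied).

Step 1: Compute V_q(n, t) = Σ_{j=0}^3 C(n, j) (q−1)^j.
  j = 0: C(12,0)·(3)^0 = 1·1 = 1.
  j = 1: C(12,1)·(3)^1 = 12·3 = 36.
  j = 2: C(12,2)·(3)^2 = 66·9 = 594.
  j = 3: C(12,3)·(3)^3 = 220·27 = 5940.
  V_q(n, t) = 1 + 36 + 594 + 5940 = 6571.
Step 2: q^n = 4^12 = 16777216.
Step 3: Hamming bound ⌊q^n / V_q(n,t)⌋ = ⌊16777216/6571⌋ = 2553.
Step 4: Compare |C| = 1853 to 2553: satisfied.
The claimed |C| lies below the Hamming bound.


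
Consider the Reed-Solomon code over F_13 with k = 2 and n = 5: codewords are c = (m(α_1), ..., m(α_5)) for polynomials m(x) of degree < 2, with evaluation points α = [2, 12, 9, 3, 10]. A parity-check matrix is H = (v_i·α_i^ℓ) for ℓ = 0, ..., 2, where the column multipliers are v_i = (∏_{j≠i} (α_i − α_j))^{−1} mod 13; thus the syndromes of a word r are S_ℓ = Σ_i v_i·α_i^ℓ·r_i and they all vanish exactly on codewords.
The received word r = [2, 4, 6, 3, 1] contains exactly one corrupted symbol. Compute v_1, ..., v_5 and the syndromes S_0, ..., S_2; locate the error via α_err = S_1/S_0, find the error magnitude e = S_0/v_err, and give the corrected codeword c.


S = (7, 8, 11), error at position 4, error magnitude e = 6, c = [2, 4, 6, 10, 1].

Step 1: column multipliers v_i = (∏_{j≠i}(α_i − α_j))^{−1} mod 13.
  i = 1 (α = 2): (2−12)(2−9)(2−3)(2−10) = (−10)·(−7)·(−1)·(−8) = 560 ≡ 1, so v_1 = 1^{−1} = 1 (mod 13).
  i = 2 (α = 12): (12−2)(12−9)(12−3)(12−10) = 10·3·9·2 = 540 ≡ 7, so v_2 = 7^{−1} = 2 (mod 13).
  i = 3 (α = 9): (9−2)(9−12)(9−3)(9−10) = 7·(−3)·6·(−1) = 126 ≡ 9, so v_3 = 9^{−1} = 3 (mod 13).
  i = 4 (α = 3): (3−2)(3−12)(3−9)(3−10) = 1·(−9)·(−6)·(−7) = −378 ≡ 12, so v_4 = 12^{−1} = 12 (mod 13).
  i = 5 (α = 10): (10−2)(10−12)(10−9)(10−3) = 8·(−2)·1·7 = −112 ≡ 5, so v_5 = 5^{−1} = 8 (mod 13).
  v = [1, 2, 3, 12, 8].
Step 2: syndromes of r = [2, 4, 6, 3, 1] (all sums mod 13).
  S_0 = Σ v_i r_i = 1·2 + 2·4 + 3·6 + 12·3 + 8·1 = 72 ≡ 7.
  S_1 = Σ v_i α_i r_i = 1·2·2 + 2·12·4 + 3·9·6 + 12·3·3 + 8·10·1 = 450 ≡ 8.
  α_i^2 mod 13 = [4, 1, 3, 9, 9].
  S_2 = Σ v_i α_i^2 r_i = 1·4·2 + 2·1·4 + 3·3·6 + 12·9·3 + 8·9·1 = 466 ≡ 11.
  S = (7, 8, 11) ≠ 0, so r is not a codeword (an error is present).
Step 3: locate the error. For a single error e at position i, S_ℓ = v_i·e·α_i^ℓ, so α_err = S_1/S_0.
  S_0^{−1} = 7^{−1} = 2 (mod 13), so α_err = 8·2 = 16 ≡ 3 = α_4. Error position i = 4.
  Consistency check: S_2/S_1 = 11·5 = 55 ≡ 3 = α_err ✓ (single-error assumption holds).
Step 4: error magnitude e = S_0/v_4 = S_0·∏_{j≠4}(α_4 − α_j) = 7·12 = 84 ≡ 6 (mod 13).
Step 5: correct position 4: c_4 = r_4 − e = 3 − 6 ≡ 10 (mod 13). Hence c = [2, 4, 6, 10, 1].
  Check: interpolating c through the α_i gives m(x) = 12 + 8·x (degree < 2) with m(α_i) = c_i for every i, so c is indeed a codeword.


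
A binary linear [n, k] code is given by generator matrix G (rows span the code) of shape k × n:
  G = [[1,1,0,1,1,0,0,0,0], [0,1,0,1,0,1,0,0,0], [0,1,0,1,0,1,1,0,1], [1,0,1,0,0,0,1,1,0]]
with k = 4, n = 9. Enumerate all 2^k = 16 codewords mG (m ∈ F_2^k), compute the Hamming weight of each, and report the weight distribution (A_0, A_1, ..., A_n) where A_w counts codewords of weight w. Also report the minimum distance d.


Weight distribution: A_0 = 1, A_2 = 1, A_3 = 2, A_4 = 3, A_5 = 4, A_6 = 3, A_7 = 2. Minimum distance d = 2.

Enumerate all 2^4 = 16 messages m ∈ F_2^4.
For each, compute codeword c = mG in F_2^9, then tally its weight.
  m = 0000 → c = 000000000, weight = 0.
  m = 1000 → c = 110110000, weight = 4.
  m = 0100 → c = 010101000, weight = 3.
  m = 1100 → c = 100011000, weight = 3.
  m = 0010 → c = 010101101, weight = 5.
  m = 1010 → c = 100011101, weight = 5.
  m = 0110 → c = 000000101, weight = 2.
  m = 1110 → c = 110110101, weight = 6.
  m = 0001 → c = 101000110, weight = 4.
  m = 1001 → c = 011110110, weight = 6.
  m = 0101 → c = 111101110, weight = 7.
  m = 1101 → c = 001011110, weight = 5.
  m = 0011 → c = 111101011, weight = 7.
  m = 1011 → c = 001011011, weight = 5.
  m = 0111 → c = 101000011, weight = 4.
  m = 1111 → c = 011110011, weight = 6.
Tally weights:
  weight 0: 1 codewords.
  weight 2: 1 codewords.
  weight 3: 2 codewords.
  weight 4: 3 codewords.
  weight 5: 4 codewords.
  weight 6: 3 codewords.
  weight 7: 2 codewords.
Minimum distance d = smallest w > 0 with A_w > 0 = 2.
Sanity: Σ A_w = 16 = 2^4 = 16 ✓.


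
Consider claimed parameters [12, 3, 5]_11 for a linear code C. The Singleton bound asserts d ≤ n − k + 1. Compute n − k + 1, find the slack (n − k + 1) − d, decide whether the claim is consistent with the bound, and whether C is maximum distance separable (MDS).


Singleton RHS = n − k + 1 = 10, slack = 5, bound satisfied, not MDS.

Singleton bound: d ≤ n − k + 1.
Here n = 12, k = 3, so n − k + 1 = 10.
Given d = 5, check d ≤ 10: YES.
Slack = (n − k + 1) − d = 5.
The code is NOT MDS (slack = 5 > 0).
Description: the claimed parameters are [12, 3, 5]_11; such a code would be non-MDS.


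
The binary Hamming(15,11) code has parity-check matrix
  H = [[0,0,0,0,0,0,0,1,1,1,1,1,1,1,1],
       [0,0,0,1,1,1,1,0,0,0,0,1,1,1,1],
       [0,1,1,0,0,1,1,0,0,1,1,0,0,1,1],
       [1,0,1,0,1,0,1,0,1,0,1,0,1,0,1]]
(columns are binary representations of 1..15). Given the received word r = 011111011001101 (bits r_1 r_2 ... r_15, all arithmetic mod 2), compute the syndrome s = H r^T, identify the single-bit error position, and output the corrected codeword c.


s = (1, 0, 0, 1)^T, error position = 9, corrected codeword c = 011111010001101

Compute s = H r^T mod 2 one row at a time:
  s_1 = 1 + 1 + 0 + 0 + 1 + 1 + 0 + 1 = 5 ≡ 1 (mod 2).
  s_2 = 1 + 1 + 1 + 0 + 1 + 1 + 0 + 1 = 6 ≡ 0 (mod 2).
  s_3 = 1 + 1 + 1 + 0 + 0 + 0 + 0 + 1 = 4 ≡ 0 (mod 2).
  s_4 = 0 + 1 + 1 + 0 + 1 + 0 + 1 + 1 = 5 ≡ 1 (mod 2).
s = (1, 0, 0, 1)^T — this equals column 9 of H (binary 1001), so error is at position 9.
Correct: flip bit 9 of r = 011111011001101 to get c = 011111010001101.


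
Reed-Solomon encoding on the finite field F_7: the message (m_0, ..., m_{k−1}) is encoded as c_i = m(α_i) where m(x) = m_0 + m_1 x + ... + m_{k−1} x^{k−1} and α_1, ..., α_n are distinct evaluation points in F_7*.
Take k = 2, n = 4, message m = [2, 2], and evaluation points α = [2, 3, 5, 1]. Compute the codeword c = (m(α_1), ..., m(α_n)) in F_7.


c = [6, 1, 5, 4]

Message polynomial: m(x) = 2 + 2·x (mod 7).
For each evaluation point α_i, compute m(α_i) mod 7:
  α_1 = 2: Horner steps 2 → 6, so m(2) = 6.
  α_2 = 3: Horner steps 2 → 1, so m(3) = 1.
  α_3 = 5: Horner steps 2 → 5, so m(5) = 5.
  α_4 = 1: Horner steps 2 → 4, so m(1) = 4.
Codeword c = [6, 1, 5, 4] ∈ F_7^4.


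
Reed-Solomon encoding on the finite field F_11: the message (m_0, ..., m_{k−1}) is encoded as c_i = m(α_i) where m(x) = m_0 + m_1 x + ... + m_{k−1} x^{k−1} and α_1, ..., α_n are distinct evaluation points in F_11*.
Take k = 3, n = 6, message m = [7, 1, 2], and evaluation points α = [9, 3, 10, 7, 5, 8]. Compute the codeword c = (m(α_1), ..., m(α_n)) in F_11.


c = [2, 6, 8, 2, 7, 0]

Message polynomial: m(x) = 7 + 1·x + 2·x^2 (mod 11).
For each evaluation point α_i, compute m(α_i) mod 11:
  α_1 = 9: Horner steps 2 → 8 → 2, so m(9) = 2.
  α_2 = 3: Horner steps 2 → 7 → 6, so m(3) = 6.
  α_3 = 10: Horner steps 2 → 10 → 8, so m(10) = 8.
  α_4 = 7: Horner steps 2 → 4 → 2, so m(7) = 2.
  α_5 = 5: Horner steps 2 → 0 → 7, so m(5) = 7.
  α_6 = 8: Horner steps 2 → 6 → 0, so m(8) = 0.
Codeword c = [2, 6, 8, 2, 7, 0] ∈ F_11^6.


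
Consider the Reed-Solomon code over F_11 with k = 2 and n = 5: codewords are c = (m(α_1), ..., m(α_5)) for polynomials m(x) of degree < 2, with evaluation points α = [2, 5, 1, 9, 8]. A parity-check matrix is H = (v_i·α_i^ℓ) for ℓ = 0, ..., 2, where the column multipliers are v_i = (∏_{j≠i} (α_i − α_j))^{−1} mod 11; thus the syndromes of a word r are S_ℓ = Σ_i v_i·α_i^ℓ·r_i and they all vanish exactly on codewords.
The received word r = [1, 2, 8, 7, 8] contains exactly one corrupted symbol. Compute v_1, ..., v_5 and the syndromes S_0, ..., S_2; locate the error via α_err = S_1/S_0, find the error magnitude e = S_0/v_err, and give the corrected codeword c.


S = (10, 3, 2), error at position 5, error magnitude e = 5, c = [1, 2, 8, 7, 3].

Step 1: column multipliers v_i = (∏_{j≠i}(α_i − α_j))^{−1} mod 11.
  i = 1 (α = 2): (2−5)(2−1)(2−9)(2−8) = (−3)·1·(−7)·(−6) = −126 ≡ 6, so v_1 = 6^{−1} = 2 (mod 11).
  i = 2 (α = 5): (5−2)(5−1)(5−9)(5−8) = 3·4·(−4)·(−3) = 144 ≡ 1, so v_2 = 1^{−1} = 1 (mod 11).
  i = 3 (α = 1): (1−2)(1−5)(1−9)(1−8) = (−1)·(−4)·(−8)·(−7) = 224 ≡ 4, so v_3 = 4^{−1} = 3 (mod 11).
  i = 4 (α = 9): (9−2)(9−5)(9−1)(9−8) = 7·4·8·1 = 224 ≡ 4, so v_4 = 4^{−1} = 3 (mod 11).
  i = 5 (α = 8): (8−2)(8−5)(8−1)(8−9) = 6·3·7·(−1) = −126 ≡ 6, so v_5 = 6^{−1} = 2 (mod 11).
  v = [2, 1, 3, 3, 2].
Step 2: syndromes of r = [1, 2, 8, 7, 8] (all sums mod 11).
  S_0 = Σ v_i r_i = 2·1 + 1·2 + 3·8 + 3·7 + 2·8 = 65 ≡ 10.
  S_1 = Σ v_i α_i r_i = 2·2·1 + 1·5·2 + 3·1·8 + 3·9·7 + 2·8·8 = 355 ≡ 3.
  α_i^2 mod 11 = [4, 3, 1, 4, 9].
  S_2 = Σ v_i α_i^2 r_i = 2·4·1 + 1·3·2 + 3·1·8 + 3·4·7 + 2·9·8 = 266 ≡ 2.
  S = (10, 3, 2) ≠ 0, so r is not a codeword (an error is present).
Step 3: locate the error. For a single error e at position i, S_ℓ = v_i·e·α_i^ℓ, so α_err = S_1/S_0.
  S_0^{−1} = 10^{−1} = 10 (mod 11), so α_err = 3·10 = 30 ≡ 8 = α_5. Error position i = 5.
  Consistency check: S_2/S_1 = 2·4 = 8 ≡ 8 = α_err ✓ (single-error assumption holds).
Step 4: error magnitude e = S_0/v_5 = S_0·∏_{j≠5}(α_5 − α_j) = 10·6 = 60 ≡ 5 (mod 11).
Step 5: correct position 5: c_5 = r_5 − e = 8 − 5 ≡ 3 (mod 11). Hence c = [1, 2, 8, 7, 3].
  Check: interpolating c through the α_i gives m(x) = 4 + 4·x (degree < 2) with m(α_i) = c_i for every i, so c is indeed a codeword.


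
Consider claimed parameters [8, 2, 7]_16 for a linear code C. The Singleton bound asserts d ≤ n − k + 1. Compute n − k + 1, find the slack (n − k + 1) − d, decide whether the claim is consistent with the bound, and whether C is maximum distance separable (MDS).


Singleton RHS = n − k + 1 = 7, slack = 0, bound satisfied, MDS.

Singleton bound: d ≤ n − k + 1.
Here n = 8, k = 2, so n − k + 1 = 7.
Given d = 7, check d ≤ 7: YES.
Slack = (n − k + 1) − d = 0.
The code is MDS (slack = 0).
Description: the claimed parameters are [8, 2, 7]_16; such a code would be MDS (meets Singleton bound).


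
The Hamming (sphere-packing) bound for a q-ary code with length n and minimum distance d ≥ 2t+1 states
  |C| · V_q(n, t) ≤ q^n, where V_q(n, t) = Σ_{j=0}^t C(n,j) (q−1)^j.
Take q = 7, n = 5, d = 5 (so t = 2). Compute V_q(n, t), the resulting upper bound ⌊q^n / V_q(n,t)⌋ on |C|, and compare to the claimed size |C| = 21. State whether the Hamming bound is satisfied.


V_q(n, t) = 391, q^n = 16807, Hamming bound = 42, |C| = 21 ≤ bound (satisfied).

Step 1: Compute V_q(n, t) = Σ_{j=0}^2 C(n, j) (q−1)^j.
  j = 0: C(5,0)·(6)^0 = 1·1 = 1.
  j = 1: C(5,1)·(6)^1 = 5·6 = 30.
  j = 2: C(5,2)·(6)^2 = 10·36 = 360.
  V_q(n, t) = 1 + 30 + 360 = 391.
Step 2: q^n = 7^5 = 16807.
Step 3: Hamming bound ⌊q^n / V_q(n,t)⌋ = ⌊16807/391⌋ = 42.
Step 4: Compare |C| = 21 to 42: satisfied.
The claimed |C| lies below the Hamming bound.


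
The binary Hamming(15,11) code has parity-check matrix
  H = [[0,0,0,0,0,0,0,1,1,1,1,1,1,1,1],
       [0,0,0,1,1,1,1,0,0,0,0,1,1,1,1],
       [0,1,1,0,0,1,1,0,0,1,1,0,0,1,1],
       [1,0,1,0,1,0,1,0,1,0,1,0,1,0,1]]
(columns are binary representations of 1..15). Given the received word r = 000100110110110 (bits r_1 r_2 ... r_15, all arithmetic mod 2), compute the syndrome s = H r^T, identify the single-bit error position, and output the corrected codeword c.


s = (1, 0, 0, 1)^T, error position = 9, corrected codeword c = 000100111110110

Compute s = H r^T mod 2 one row at a time:
  s_1 = 1 + 0 + 1 + 1 + 0 + 1 + 1 + 0 = 5 ≡ 1 (mod 2).
  s_2 = 1 + 0 + 0 + 1 + 0 + 1 + 1 + 0 = 4 ≡ 0 (mod 2).
  s_3 = 0 + 0 + 0 + 1 + 1 + 1 + 1 + 0 = 4 ≡ 0 (mod 2).
  s_4 = 0 + 0 + 0 + 1 + 0 + 1 + 1 + 0 = 3 ≡ 1 (mod 2).
s = (1, 0, 0, 1)^T — this equals column 9 of H (binary 1001), so error is at position 9.
Correct: flip bit 9 of r = 000100110110110 to get c = 000100111110110.


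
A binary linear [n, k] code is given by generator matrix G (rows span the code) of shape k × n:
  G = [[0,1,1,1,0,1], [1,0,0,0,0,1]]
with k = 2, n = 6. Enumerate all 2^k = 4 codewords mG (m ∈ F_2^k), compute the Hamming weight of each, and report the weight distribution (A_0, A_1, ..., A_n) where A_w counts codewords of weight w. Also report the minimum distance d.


Weight distribution: A_0 = 1, A_2 = 1, A_4 = 2. Minimum distance d = 2.

Enumerate all 2^2 = 4 messages m ∈ F_2^2.
For each, compute codeword c = mG in F_2^6, then tally its weight.
  m = 00 → c = 000000, weight = 0.
  m = 10 → c = 011101, weight = 4.
  m = 01 → c = 100001, weight = 2.
  m = 11 → c = 111100, weight = 4.
Tally weights:
  weight 0: 1 codewords.
  weight 2: 1 codewords.
  weight 4: 2 codewords.
Minimum distance d = smallest w > 0 with A_w > 0 = 2.
Sanity: Σ A_w = 4 = 2^2 = 4 ✓.


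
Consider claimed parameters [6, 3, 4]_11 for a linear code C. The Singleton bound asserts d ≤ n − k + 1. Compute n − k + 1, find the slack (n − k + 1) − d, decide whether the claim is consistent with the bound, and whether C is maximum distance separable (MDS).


Singleton RHS = n − k + 1 = 4, slack = 0, bound satisfied, MDS.

Singleton bound: d ≤ n − k + 1.
Here n = 6, k = 3, so n − k + 1 = 4.
Given d = 4, check d ≤ 4: YES.
Slack = (n − k + 1) − d = 0.
The code is MDS (slack = 0).
Description: the claimed parameters are [6, 3, 4]_11; such a code would be MDS (meets Singleton bound).


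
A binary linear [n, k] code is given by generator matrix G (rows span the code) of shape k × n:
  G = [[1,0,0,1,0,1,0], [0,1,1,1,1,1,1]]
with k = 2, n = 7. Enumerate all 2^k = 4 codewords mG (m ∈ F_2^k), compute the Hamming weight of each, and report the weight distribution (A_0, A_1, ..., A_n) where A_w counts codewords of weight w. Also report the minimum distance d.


Weight distribution: A_0 = 1, A_3 = 1, A_5 = 1, A_6 = 1. Minimum distance d = 3.

Enumerate all 2^2 = 4 messages m ∈ F_2^2.
For each, compute codeword c = mG in F_2^7, then tally its weight.
  m = 00 → c = 0000000, weight = 0.
  m = 10 → c = 1001010, weight = 3.
  m = 01 → c = 0111111, weight = 6.
  m = 11 → c = 1110101, weight = 5.
Tally weights:
  weight 0: 1 codewords.
  weight 3: 1 codewords.
  weight 5: 1 codewords.
  weight 6: 1 codewords.
Minimum distance d = smallest w > 0 with A_w > 0 = 3.
Sanity: Σ A_w = 4 = 2^2 = 4 ✓.


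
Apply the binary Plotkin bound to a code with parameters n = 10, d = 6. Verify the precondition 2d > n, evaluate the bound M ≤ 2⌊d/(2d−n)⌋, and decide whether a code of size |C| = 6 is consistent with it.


Plotkin bound M ≤ 6; given |C| = 6 ≤ bound (satisfied).

Check applicability: 2d = 12, n = 10.
2d − n = 2 > 0, so Plotkin applies.
Compute d/(2d−n) = 6/2 ≈ 3.0000.
⌊d/(2d−n)⌋ = 3.
Plotkin bound: M ≤ 2·3 = 6.
Given |C| = 6, check: satisfied.
This |C| is at the Plotkin bound.


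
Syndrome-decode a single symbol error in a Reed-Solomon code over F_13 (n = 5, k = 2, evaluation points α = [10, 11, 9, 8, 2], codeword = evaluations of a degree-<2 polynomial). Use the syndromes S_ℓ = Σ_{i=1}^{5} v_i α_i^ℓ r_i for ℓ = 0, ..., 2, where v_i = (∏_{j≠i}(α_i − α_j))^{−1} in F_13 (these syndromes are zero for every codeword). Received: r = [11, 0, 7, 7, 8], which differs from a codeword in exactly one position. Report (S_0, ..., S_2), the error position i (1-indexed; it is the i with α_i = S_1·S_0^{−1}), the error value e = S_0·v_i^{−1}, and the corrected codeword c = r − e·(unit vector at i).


S = (11, 8, 7), error at position 3, error magnitude e = 11, c = [11, 0, 9, 7, 8].

Step 1: column multipliers v_i = (∏_{j≠i}(α_i − α_j))^{−1} mod 13.
  i = 1 (α = 10): (10−11)(10−9)(10−8)(10−2) = (−1)·1·2·8 = −16 ≡ 10, so v_1 = 10^{−1} = 4 (mod 13).
  i = 2 (α = 11): (11−10)(11−9)(11−8)(11−2) = 1·2·3·9 = 54 ≡ 2, so v_2 = 2^{−1} = 7 (mod 13).
  i = 3 (α = 9): (9−10)(9−11)(9−8)(9−2) = (−1)·(−2)·1·7 = 14 ≡ 1, so v_3 = 1^{−1} = 1 (mod 13).
  i = 4 (α = 8): (8−10)(8−11)(8−9)(8−2) = (−2)·(−3)·(−1)·6 = −36 ≡ 3, so v_4 = 3^{−1} = 9 (mod 13).
  i = 5 (α = 2): (2−10)(2−11)(2−9)(2−8) = (−8)·(−9)·(−7)·(−6) = 3024 ≡ 8, so v_5 = 8^{−1} = 5 (mod 13).
  v = [4, 7, 1, 9, 5].
Step 2: syndromes of r = [11, 0, 7, 7, 8] (all sums mod 13).
  S_0 = Σ v_i r_i = 4·11 + 7·0 + 1·7 + 9·7 + 5·8 = 154 ≡ 11.
  S_1 = Σ v_i α_i r_i = 4·10·11 + 7·11·0 + 1·9·7 + 9·8·7 + 5·2·8 = 1087 ≡ 8.
  α_i^2 mod 13 = [9, 4, 3, 12, 4].
  S_2 = Σ v_i α_i^2 r_i = 4·9·11 + 7·4·0 + 1·3·7 + 9·12·7 + 5·4·8 = 1333 ≡ 7.
  S = (11, 8, 7) ≠ 0, so r is not a codeword (an error is present).
Step 3: locate the error. For a single error e at position i, S_ℓ = v_i·e·α_i^ℓ, so α_err = S_1/S_0.
  S_0^{−1} = 11^{−1} = 6 (mod 13), so α_err = 8·6 = 48 ≡ 9 = α_3. Error position i = 3.
  Consistency check: S_2/S_1 = 7·5 = 35 ≡ 9 = α_err ✓ (single-error assumption holds).
Step 4: error magnitude e = S_0/v_3 = S_0·∏_{j≠3}(α_3 − α_j) = 11·1 = 11 ≡ 11 (mod 13).
Step 5: correct position 3: c_3 = r_3 − e = 7 − 11 ≡ 9 (mod 13). Hence c = [11, 0, 9, 7, 8].
  Check: interpolating c through the α_i gives m(x) = 4 + 2·x (degree < 2) with m(α_i) = c_i for every i, so c is indeed a codeword.


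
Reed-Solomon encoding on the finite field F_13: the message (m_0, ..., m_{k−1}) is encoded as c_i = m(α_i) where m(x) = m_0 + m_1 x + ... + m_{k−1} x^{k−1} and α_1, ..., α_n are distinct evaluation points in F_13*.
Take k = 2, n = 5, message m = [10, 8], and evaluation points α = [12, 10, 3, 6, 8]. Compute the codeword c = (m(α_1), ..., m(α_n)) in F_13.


c = [2, 12, 8, 6, 9]

Message polynomial: m(x) = 10 + 8·x (mod 13).
For each evaluation point α_i, compute m(α_i) mod 13:
  α_1 = 12: Horner steps 8 → 2, so m(12) = 2.
  α_2 = 10: Horner steps 8 → 12, so m(10) = 12.
  α_3 = 3: Horner steps 8 → 8, so m(3) = 8.
  α_4 = 6: Horner steps 8 → 6, so m(6) = 6.
  α_5 = 8: Horner steps 8 → 9, so m(8) = 9.
Codeword c = [2, 12, 8, 6, 9] ∈ F_13^5.


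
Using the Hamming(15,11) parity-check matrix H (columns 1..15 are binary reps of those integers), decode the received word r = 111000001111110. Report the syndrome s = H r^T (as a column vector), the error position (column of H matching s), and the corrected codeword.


s = (0, 1, 1, 1)^T, error position = 7, corrected codeword c = 111000101111110

Compute s = H r^T mod 2 one row at a time:
  s_1 = 0 + 1 + 1 + 1 + 1 + 1 + 1 + 0 = 6 ≡ 0 (mod 2).
  s_2 = 0 + 0 + 0 + 0 + 1 + 1 + 1 + 0 = 3 ≡ 1 (mod 2).
  s_3 = 1 + 1 + 0 + 0 + 1 + 1 + 1 + 0 = 5 ≡ 1 (mod 2).
  s_4 = 1 + 1 + 0 + 0 + 1 + 1 + 1 + 0 = 5 ≡ 1 (mod 2).
s = (0, 1, 1, 1)^T — this equals column 7 of H (binary 0111), so error is at position 7.
Correct: flip bit 7 of r = 111000001111110 to get c = 111000101111110.


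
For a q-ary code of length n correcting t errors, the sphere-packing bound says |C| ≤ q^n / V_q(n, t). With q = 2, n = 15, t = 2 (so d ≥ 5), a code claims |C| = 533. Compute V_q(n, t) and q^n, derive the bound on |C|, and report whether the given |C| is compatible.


V_q(n, t) = 121, q^n = 32768, Hamming bound = 270, |C| = 533 > bound (violated).

Step 1: Compute V_q(n, t) = Σ_{j=0}^2 C(n, j) (q−1)^j.
  j = 0: C(15,0)·(1)^0 = 1·1 = 1.
  j = 1: C(15,1)·(1)^1 = 15·1 = 15.
  j = 2: C(15,2)·(1)^2 = 105·1 = 105.
  V_q(n, t) = 1 + 15 + 105 = 121.
Step 2: q^n = 2^15 = 32768.
Step 3: Hamming bound ⌊q^n / V_q(n,t)⌋ = ⌊32768/121⌋ = 270.
Step 4: Compare |C| = 533 to 270: violated.
The claimed |C| lies above the Hamming bound, so no 2-ary code of length 15 with d ≥ 5 can have 533 codewords.


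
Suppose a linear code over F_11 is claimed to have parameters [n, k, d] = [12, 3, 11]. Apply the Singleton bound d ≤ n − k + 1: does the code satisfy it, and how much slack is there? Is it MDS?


Singleton RHS = n − k + 1 = 10, slack = -1, bound violated (no such code; not MDS).

Singleton bound: d ≤ n − k + 1.
Here n = 12, k = 3, so n − k + 1 = 10.
Given d = 11, check d ≤ 10: NO.
Slack = (n − k + 1) − d = -1.
The slack is negative: d = 11 exceeds n − k + 1 = 10 by 1, so the Singleton bound is violated and no linear [12, 3, 11]_11 code can exist. In particular it is not MDS (MDS requires d = n − k + 1 exactly).
Description: the claimed parameters are [12, 3, 11]_11; such a code would be impossible (violates the Singleton bound).


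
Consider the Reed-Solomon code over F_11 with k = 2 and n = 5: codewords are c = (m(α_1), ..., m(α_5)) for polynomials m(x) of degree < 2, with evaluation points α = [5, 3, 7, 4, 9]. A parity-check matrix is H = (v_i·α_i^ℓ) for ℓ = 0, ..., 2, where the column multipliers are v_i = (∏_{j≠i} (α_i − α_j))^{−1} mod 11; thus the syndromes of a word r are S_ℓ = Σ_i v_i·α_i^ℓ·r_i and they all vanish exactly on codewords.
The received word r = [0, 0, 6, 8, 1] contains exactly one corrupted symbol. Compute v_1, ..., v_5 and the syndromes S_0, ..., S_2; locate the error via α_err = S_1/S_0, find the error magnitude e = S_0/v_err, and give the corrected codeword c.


S = (7, 10, 8), error at position 2, error magnitude e = 6, c = [0, 5, 6, 8, 1].

Step 1: column multipliers v_i = (∏_{j≠i}(α_i − α_j))^{−1} mod 11.
  i = 1 (α = 5): (5−3)(5−7)(5−4)(5−9) = 2·(−2)·1·(−4) = 16 ≡ 5, so v_1 = 5^{−1} = 9 (mod 11).
  i = 2 (α = 3): (3−5)(3−7)(3−4)(3−9) = (−2)·(−4)·(−1)·(−6) = 48 ≡ 4, so v_2 = 4^{−1} = 3 (mod 11).
  i = 3 (α = 7): (7−5)(7−3)(7−4)(7−9) = 2·4·3·(−2) = −48 ≡ 7, so v_3 = 7^{−1} = 8 (mod 11).
  i = 4 (α = 4): (4−5)(4−3)(4−7)(4−9) = (−1)·1·(−3)·(−5) = −15 ≡ 7, so v_4 = 7^{−1} = 8 (mod 11).
  i = 5 (α = 9): (9−5)(9−3)(9−7)(9−4) = 4·6·2·5 = 240 ≡ 9, so v_5 = 9^{−1} = 5 (mod 11).
  v = [9, 3, 8, 8, 5].
Step 2: syndromes of r = [0, 0, 6, 8, 1] (all sums mod 11).
  S_0 = Σ v_i r_i = 9·0 + 3·0 + 8·6 + 8·8 + 5·1 = 117 ≡ 7.
  S_1 = Σ v_i α_i r_i = 9·5·0 + 3·3·0 + 8·7·6 + 8·4·8 + 5·9·1 = 637 ≡ 10.
  α_i^2 mod 11 = [3, 9, 5, 5, 4].
  S_2 = Σ v_i α_i^2 r_i = 9·3·0 + 3·9·0 + 8·5·6 + 8·5·8 + 5·4·1 = 580 ≡ 8.
  S = (7, 10, 8) ≠ 0, so r is not a codeword (an error is present).
Step 3: locate the error. For a single error e at position i, S_ℓ = v_i·e·α_i^ℓ, so α_err = S_1/S_0.
  S_0^{−1} = 7^{−1} = 8 (mod 11), so α_err = 10·8 = 80 ≡ 3 = α_2. Error position i = 2.
  Consistency check: S_2/S_1 = 8·10 = 80 ≡ 3 = α_err ✓ (single-error assumption holds).
Step 4: error magnitude e = S_0/v_2 = S_0·∏_{j≠2}(α_2 − α_j) = 7·4 = 28 ≡ 6 (mod 11).
Step 5: correct position 2: c_2 = r_2 − e = 0 − 6 ≡ 5 (mod 11). Hence c = [0, 5, 6, 8, 1].
  Check: interpolating c through the α_i gives m(x) = 7 + 3·x (degree < 2) with m(α_i) = c_i for every i, so c is indeed a codeword.


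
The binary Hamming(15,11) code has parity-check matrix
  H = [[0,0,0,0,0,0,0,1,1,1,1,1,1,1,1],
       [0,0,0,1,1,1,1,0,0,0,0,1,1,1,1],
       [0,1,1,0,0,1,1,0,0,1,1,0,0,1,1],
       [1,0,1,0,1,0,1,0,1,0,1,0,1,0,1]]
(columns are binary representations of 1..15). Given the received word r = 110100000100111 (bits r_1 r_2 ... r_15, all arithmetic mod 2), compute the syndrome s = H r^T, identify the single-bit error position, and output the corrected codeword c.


s = (0, 0, 0, 1)^T, error position = 1, corrected codeword c = 010100000100111

Compute s = H r^T mod 2 one row at a time:
  s_1 = 0 + 0 + 1 + 0 + 0 + 1 + 1 + 1 = 4 ≡ 0 (mod 2).
  s_2 = 1 + 0 + 0 + 0 + 0 + 1 + 1 + 1 = 4 ≡ 0 (mod 2).
  s_3 = 1 + 0 + 0 + 0 + 1 + 0 + 1 + 1 = 4 ≡ 0 (mod 2).
  s_4 = 1 + 0 + 0 + 0 + 0 + 0 + 1 + 1 = 3 ≡ 1 (mod 2).
s = (0, 0, 0, 1)^T — this equals column 1 of H (binary 0001), so error is at position 1.
Correct: flip bit 1 of r = 110100000100111 to get c = 010100000100111.


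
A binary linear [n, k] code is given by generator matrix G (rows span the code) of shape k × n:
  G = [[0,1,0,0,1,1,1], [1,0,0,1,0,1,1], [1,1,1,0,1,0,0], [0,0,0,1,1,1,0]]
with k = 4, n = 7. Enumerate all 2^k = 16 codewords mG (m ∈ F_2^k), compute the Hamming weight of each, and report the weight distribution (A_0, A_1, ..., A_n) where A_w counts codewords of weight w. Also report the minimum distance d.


Weight distribution: A_0 = 1, A_2 = 1, A_3 = 6, A_4 = 5, A_5 = 2, A_6 = 1. Minimum distance d = 2.

Enumerate all 2^4 = 16 messages m ∈ F_2^4.
For each, compute codeword c = mG in F_2^7, then tally its weight.
  m = 0000 → c = 0000000, weight = 0.
  m = 1000 → c = 0100111, weight = 4.
  m = 0100 → c = 1001011, weight = 4.
  m = 1100 → c = 1101100, weight = 4.
  m = 0010 → c = 1110100, weight = 4.
  m = 1010 → c = 1010011, weight = 4.
  m = 0110 → c = 0111111, weight = 6.
  m = 1110 → c = 0011000, weight = 2.
  m = 0001 → c = 0001110, weight = 3.
  m = 1001 → c = 0101001, weight = 3.
  m = 0101 → c = 1000101, weight = 3.
  m = 1101 → c = 1100010, weight = 3.
  m = 0011 → c = 1111010, weight = 5.
  m = 1011 → c = 1011101, weight = 5.
  m = 0111 → c = 0110001, weight = 3.
  m = 1111 → c = 0010110, weight = 3.
Tally weights:
  weight 0: 1 codewords.
  weight 2: 1 codewords.
  weight 3: 6 codewords.
  weight 4: 5 codewords.
  weight 5: 2 codewords.
  weight 6: 1 codewords.
Minimum distance d = smallest w > 0 with A_w > 0 = 2.
Sanity: Σ A_w = 16 = 2^4 = 16 ✓.


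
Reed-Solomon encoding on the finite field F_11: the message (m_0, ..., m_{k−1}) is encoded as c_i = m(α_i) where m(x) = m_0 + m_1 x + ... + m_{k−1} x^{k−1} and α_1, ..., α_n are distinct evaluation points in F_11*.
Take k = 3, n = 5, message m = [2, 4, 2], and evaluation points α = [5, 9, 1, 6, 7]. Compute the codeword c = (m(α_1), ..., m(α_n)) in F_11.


c = [6, 2, 8, 10, 7]

Message polynomial: m(x) = 2 + 4·x + 2·x^2 (mod 11).
For each evaluation point α_i, compute m(α_i) mod 11:
  α_1 = 5: Horner steps 2 → 3 → 6, so m(5) = 6.
  α_2 = 9: Horner steps 2 → 0 → 2, so m(9) = 2.
  α_3 = 1: Horner steps 2 → 6 → 8, so m(1) = 8.
  α_4 = 6: Horner steps 2 → 5 → 10, so m(6) = 10.
  α_5 = 7: Horner steps 2 → 7 → 7, so m(7) = 7.
Codeword c = [6, 2, 8, 10, 7] ∈ F_11^5.


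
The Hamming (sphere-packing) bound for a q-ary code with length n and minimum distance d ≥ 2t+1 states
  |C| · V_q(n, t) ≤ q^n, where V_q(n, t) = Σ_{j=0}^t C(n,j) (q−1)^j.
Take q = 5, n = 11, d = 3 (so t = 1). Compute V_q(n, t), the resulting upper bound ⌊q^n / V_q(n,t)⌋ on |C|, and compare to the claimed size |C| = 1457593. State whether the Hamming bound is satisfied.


V_q(n, t) = 45, q^n = 48828125, Hamming bound = 1085069, |C| = 1457593 > bound (violated).

Step 1: Compute V_q(n, t) = Σ_{j=0}^1 C(n, j) (q−1)^j.
  j = 0: C(11,0)·(4)^0 = 1·1 = 1.
  j = 1: C(11,1)·(4)^1 = 11·4 = 44.
  V_q(n, t) = 1 + 44 = 45.
Step 2: q^n = 5^11 = 48828125.
Step 3: Hamming bound ⌊q^n / V_q(n,t)⌋ = ⌊48828125/45⌋ = 1085069.
Step 4: Compare |C| = 1457593 to 1085069: violated.
The claimed |C| lies above the Hamming bound, so no 5-ary code of length 11 with d ≥ 3 can have 1457593 codewords.


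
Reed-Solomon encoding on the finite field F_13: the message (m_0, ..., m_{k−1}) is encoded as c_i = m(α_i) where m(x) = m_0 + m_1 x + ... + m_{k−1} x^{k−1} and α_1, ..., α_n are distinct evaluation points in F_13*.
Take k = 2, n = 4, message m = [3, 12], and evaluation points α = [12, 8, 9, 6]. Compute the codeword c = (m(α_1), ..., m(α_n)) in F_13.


c = [4, 8, 7, 10]

Message polynomial: m(x) = 3 + 12·x (mod 13).
For each evaluation point α_i, compute m(α_i) mod 13:
  α_1 = 12: Horner steps 12 → 4, so m(12) = 4.
  α_2 = 8: Horner steps 12 → 8, so m(8) = 8.
  α_3 = 9: Horner steps 12 → 7, so m(9) = 7.
  α_4 = 6: Horner steps 12 → 10, so m(6) = 10.
Codeword c = [4, 8, 7, 10] ∈ F_13^4.


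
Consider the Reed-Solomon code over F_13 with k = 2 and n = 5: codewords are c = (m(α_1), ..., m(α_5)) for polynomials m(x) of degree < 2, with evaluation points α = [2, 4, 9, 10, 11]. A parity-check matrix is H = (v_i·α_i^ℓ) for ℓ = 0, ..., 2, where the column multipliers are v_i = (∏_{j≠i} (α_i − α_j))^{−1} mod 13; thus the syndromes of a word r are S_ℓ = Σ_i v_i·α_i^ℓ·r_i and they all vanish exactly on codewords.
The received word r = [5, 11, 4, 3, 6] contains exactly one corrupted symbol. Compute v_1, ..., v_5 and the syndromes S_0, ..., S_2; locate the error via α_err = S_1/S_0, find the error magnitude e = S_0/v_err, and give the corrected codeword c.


S = (6, 2, 5), error at position 3, error magnitude e = 4, c = [5, 11, 0, 3, 6].

Step 1: column multipliers v_i = (∏_{j≠i}(α_i − α_j))^{−1} mod 13.
  i = 1 (α = 2): (2−4)(2−9)(2−10)(2−11) = (−2)·(−7)·(−8)·(−9) = 1008 ≡ 7, so v_1 = 7^{−1} = 2 (mod 13).
  i = 2 (α = 4): (4−2)(4−9)(4−10)(4−11) = 2·(−5)·(−6)·(−7) = −420 ≡ 9, so v_2 = 9^{−1} = 3 (mod 13).
  i = 3 (α = 9): (9−2)(9−4)(9−10)(9−11) = 7·5·(−1)·(−2) = 70 ≡ 5, so v_3 = 5^{−1} = 8 (mod 13).
  i = 4 (α = 10): (10−2)(10−4)(10−9)(10−11) = 8·6·1·(−1) = −48 ≡ 4, so v_4 = 4^{−1} = 10 (mod 13).
  i = 5 (α = 11): (11−2)(11−4)(11−9)(11−10) = 9·7·2·1 = 126 ≡ 9, so v_5 = 9^{−1} = 3 (mod 13).
  v = [2, 3, 8, 10, 3].
Step 2: syndromes of r = [5, 11, 4, 3, 6] (all sums mod 13).
  S_0 = Σ v_i r_i = 2·5 + 3·11 + 8·4 + 10·3 + 3·6 = 123 ≡ 6.
  S_1 = Σ v_i α_i r_i = 2·2·5 + 3·4·11 + 8·9·4 + 10·10·3 + 3·11·6 = 938 ≡ 2.
  α_i^2 mod 13 = [4, 3, 3, 9, 4].
  S_2 = Σ v_i α_i^2 r_i = 2·4·5 + 3·3·11 + 8·3·4 + 10·9·3 + 3·4·6 = 577 ≡ 5.
  S = (6, 2, 5) ≠ 0, so r is not a codeword (an error is present).
Step 3: locate the error. For a single error e at position i, S_ℓ = v_i·e·α_i^ℓ, so α_err = S_1/S_0.
  S_0^{−1} = 6^{−1} = 11 (mod 13), so α_err = 2·11 = 22 ≡ 9 = α_3. Error position i = 3.
  Consistency check: S_2/S_1 = 5·7 = 35 ≡ 9 = α_err ✓ (single-error assumption holds).
Step 4: error magnitude e = S_0/v_3 = S_0·∏_{j≠3}(α_3 − α_j) = 6·5 = 30 ≡ 4 (mod 13).
Step 5: correct position 3: c_3 = r_3 − e = 4 − 4 ≡ 0 (mod 13). Hence c = [5, 11, 0, 3, 6].
  Check: interpolating c through the α_i gives m(x) = 12 + 3·x (degree < 2) with m(α_i) = c_i for every i, so c is indeed a codeword.


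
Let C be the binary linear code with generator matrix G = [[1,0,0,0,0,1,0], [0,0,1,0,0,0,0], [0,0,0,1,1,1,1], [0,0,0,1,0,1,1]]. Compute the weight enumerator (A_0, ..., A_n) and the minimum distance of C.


Weight distribution: A_0 = 1, A_1 = 2, A_2 = 2, A_3 = 4, A_4 = 5, A_5 = 2. Minimum distance d = 1.

Enumerate all 2^4 = 16 messages m ∈ F_2^4.
For each, compute codeword c = mG in F_2^7, then tally its weight.
  m = 0000 → c = 0000000, weight = 0.
  m = 1000 → c = 1000010, weight = 2.
  m = 0100 → c = 0010000, weight = 1.
  m = 1100 → c = 1010010, weight = 3.
  m = 0010 → c = 0001111, weight = 4.
  m = 1010 → c = 1001101, weight = 4.
  m = 0110 → c = 0011111, weight = 5.
  m = 1110 → c = 1011101, weight = 5.
  m = 0001 → c = 0001011, weight = 3.
  m = 1001 → c = 1001001, weight = 3.
  m = 0101 → c = 0011011, weight = 4.
  m = 1101 → c = 1011001, weight = 4.
  m = 0011 → c = 0000100, weight = 1.
  m = 1011 → c = 1000110, weight = 3.
  m = 0111 → c = 0010100, weight = 2.
  m = 1111 → c = 1010110, weight = 4.
Tally weights:
  weight 0: 1 codewords.
  weight 1: 2 codewords.
  weight 2: 2 codewords.
  weight 3: 4 codewords.
  weight 4: 5 codewords.
  weight 5: 2 codewords.
Minimum distance d = smallest w > 0 with A_w > 0 = 1.
Sanity: Σ A_w = 16 = 2^4 = 16 ✓.


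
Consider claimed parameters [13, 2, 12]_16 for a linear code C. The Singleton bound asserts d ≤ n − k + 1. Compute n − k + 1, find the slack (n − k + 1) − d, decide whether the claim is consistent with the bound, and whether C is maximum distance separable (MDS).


Singleton RHS = n − k + 1 = 12, slack = 0, bound satisfied, MDS.

Singleton bound: d ≤ n − k + 1.
Here n = 13, k = 2, so n − k + 1 = 12.
Given d = 12, check d ≤ 12: YES.
Slack = (n − k + 1) − d = 0.
The code is MDS (slack = 0).
Description: the claimed parameters are [13, 2, 12]_16; such a code would be MDS (meets Singleton bound).


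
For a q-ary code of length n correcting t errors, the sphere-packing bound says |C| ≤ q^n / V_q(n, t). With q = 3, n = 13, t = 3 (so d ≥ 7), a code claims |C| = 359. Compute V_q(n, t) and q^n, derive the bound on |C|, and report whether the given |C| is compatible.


V_q(n, t) = 2627, q^n = 1594323, Hamming bound = 606, |C| = 359 ≤ bound (satisfied).

Step 1: Compute V_q(n, t) = Σ_{j=0}^3 C(n, j) (q−1)^j.
  j = 0: C(13,0)·(2)^0 = 1·1 = 1.
  j = 1: C(13,1)·(2)^1 = 13·2 = 26.
  j = 2: C(13,2)·(2)^2 = 78·4 = 312.
  j = 3: C(13,3)·(2)^3 = 286·8 = 2288.
  V_q(n, t) = 1 + 26 + 312 + 2288 = 2627.
Step 2: q^n = 3^13 = 1594323.
Step 3: Hamming bound ⌊q^n / V_q(n,t)⌋ = ⌊1594323/2627⌋ = 606.
Step 4: Compare |C| = 359 to 606: satisfied.
The claimed |C| lies below the Hamming bound.


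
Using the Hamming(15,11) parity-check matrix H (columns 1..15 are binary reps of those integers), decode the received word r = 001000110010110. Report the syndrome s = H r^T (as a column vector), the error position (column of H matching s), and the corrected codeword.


s = (0, 1, 0, 0)^T, error position = 4, corrected codeword c = 001100110010110

Compute s = H r^T mod 2 one row at a time:
  s_1 = 1 + 0 + 0 + 1 + 0 + 1 + 1 + 0 = 4 ≡ 0 (mod 2).
  s_2 = 0 + 0 + 0 + 1 + 0 + 1 + 1 + 0 = 3 ≡ 1 (mod 2).
  s_3 = 0 + 1 + 0 + 1 + 0 + 1 + 1 + 0 = 4 ≡ 0 (mod 2).
  s_4 = 0 + 1 + 0 + 1 + 0 + 1 + 1 + 0 = 4 ≡ 0 (mod 2).
s = (0, 1, 0, 0)^T — this equals column 4 of H (binary 0100), so error is at position 4.
Correct: flip bit 4 of r = 001000110010110 to get c = 001100110010110.


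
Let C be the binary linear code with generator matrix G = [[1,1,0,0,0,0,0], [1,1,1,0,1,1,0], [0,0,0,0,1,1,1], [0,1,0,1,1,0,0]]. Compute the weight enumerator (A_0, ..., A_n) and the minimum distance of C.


Weight distribution: A_0 = 1, A_2 = 2, A_3 = 4, A_4 = 5, A_5 = 4. Minimum distance d = 2.

Enumerate all 2^4 = 16 messages m ∈ F_2^4.
For each, compute codeword c = mG in F_2^7, then tally its weight.
  m = 0000 → c = 0000000, weight = 0.
  m = 1000 → c = 1100000, weight = 2.
  m = 0100 → c = 1110110, weight = 5.
  m = 1100 → c = 0010110, weight = 3.
  m = 0010 → c = 0000111, weight = 3.
  m = 1010 → c = 1100111, weight = 5.
  m = 0110 → c = 1110001, weight = 4.
  m = 1110 → c = 0010001, weight = 2.
  m = 0001 → c = 0101100, weight = 3.
  m = 1001 → c = 1001100, weight = 3.
  m = 0101 → c = 1011010, weight = 4.
  m = 1101 → c = 0111010, weight = 4.
  m = 0011 → c = 0101011, weight = 4.
  m = 1011 → c = 1001011, weight = 4.
  m = 0111 → c = 1011101, weight = 5.
  m = 1111 → c = 0111101, weight = 5.
Tally weights:
  weight 0: 1 codewords.
  weight 2: 2 codewords.
  weight 3: 4 codewords.
  weight 4: 5 codewords.
  weight 5: 4 codewords.
Minimum distance d = smallest w > 0 with A_w > 0 = 2.
Sanity: Σ A_w = 16 = 2^4 = 16 ✓.


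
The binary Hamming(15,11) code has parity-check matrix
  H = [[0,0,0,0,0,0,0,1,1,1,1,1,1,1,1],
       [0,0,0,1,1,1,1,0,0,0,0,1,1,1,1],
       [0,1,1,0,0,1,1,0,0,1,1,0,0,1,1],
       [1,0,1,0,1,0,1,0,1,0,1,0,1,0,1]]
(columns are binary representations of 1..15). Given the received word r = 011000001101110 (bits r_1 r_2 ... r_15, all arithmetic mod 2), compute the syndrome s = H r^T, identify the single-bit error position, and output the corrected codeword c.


s = (1, 1, 0, 1)^T, error position = 13, corrected codeword c = 011000001101010

Compute s = H r^T mod 2 one row at a time:
  s_1 = 0 + 1 + 1 + 0 + 1 + 1 + 1 + 0 = 5 ≡ 1 (mod 2).
  s_2 = 0 + 0 + 0 + 0 + 1 + 1 + 1 + 0 = 3 ≡ 1 (mod 2).
  s_3 = 1 + 1 + 0 + 0 + 1 + 0 + 1 + 0 = 4 ≡ 0 (mod 2).
  s_4 = 0 + 1 + 0 + 0 + 1 + 0 + 1 + 0 = 3 ≡ 1 (mod 2).
s = (1, 1, 0, 1)^T — this equals column 13 of H (binary 1101), so error is at position 13.
Correct: flip bit 13 of r = 011000001101110 to get c = 011000001101010.
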